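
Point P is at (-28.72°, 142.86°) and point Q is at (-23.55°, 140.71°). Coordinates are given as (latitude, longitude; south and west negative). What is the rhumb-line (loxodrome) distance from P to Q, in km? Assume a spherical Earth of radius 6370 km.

614 km

Δψ = ln[tan(π/4+φ₂/2)/tan(π/4+φ₁/2)] = +0.1006;  Δφ = +0.0902 rad,  Δλ = -0.0375 rad
q = Δφ/Δψ = 0.8973
d = R·√(Δφ² + q²Δλ²) = 6370·0.09631 = 614 km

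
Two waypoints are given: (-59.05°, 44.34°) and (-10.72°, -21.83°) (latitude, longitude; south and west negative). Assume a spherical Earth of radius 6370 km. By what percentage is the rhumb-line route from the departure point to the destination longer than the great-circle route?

Great circle: σ = 1.1986 rad → d_gc = Rσ = 7634.9 km
Rhumb: Δφ = +0.8435, Δλ = -1.1549, Δψ = +1.0961, q = Δφ/Δψ = 0.7696 → d_rh = R√(Δφ²+q²Δλ²) = 7805.4 km
Excess = (7805.4 − 7634.9) / 7634.9 = 170.5 / 7634.9 = 2.23% ≈ 2.2%

2.2%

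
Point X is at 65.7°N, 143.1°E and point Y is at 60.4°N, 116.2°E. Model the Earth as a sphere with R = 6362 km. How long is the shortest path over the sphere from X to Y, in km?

1461 km

cos σ = sin φ₁ sin φ₂ + cos φ₁ cos φ₂ cos Δλ
      = sin(65.70°)sin(60.40°) + cos(65.70°)cos(60.40°)cos(-26.90°) = 0.9737
σ = 13.162° → d = Rσ = 6362·0.22972 = 1461 km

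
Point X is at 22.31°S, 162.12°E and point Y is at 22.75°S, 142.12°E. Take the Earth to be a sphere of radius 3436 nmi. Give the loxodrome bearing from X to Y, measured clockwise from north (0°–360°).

Δψ = ln[tan(π/4+φ₂/2)/tan(π/4+φ₁/2)] = -0.0083
Δλ = -0.3491 rad (taken the short way round)
course = atan2(Δλ, Δψ) = 268.64°

268.6°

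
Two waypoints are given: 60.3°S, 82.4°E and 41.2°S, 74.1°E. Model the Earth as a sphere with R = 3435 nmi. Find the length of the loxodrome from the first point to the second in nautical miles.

Δψ = ln[tan(π/4+φ₂/2)/tan(π/4+φ₁/2)] = +0.5370;  Δφ = +0.3334 rad,  Δλ = -0.1449 rad
q = Δφ/Δψ = 0.6208
d = R·√(Δφ² + q²Δλ²) = 3435·0.34528 = 1186 nmi

1186 nmi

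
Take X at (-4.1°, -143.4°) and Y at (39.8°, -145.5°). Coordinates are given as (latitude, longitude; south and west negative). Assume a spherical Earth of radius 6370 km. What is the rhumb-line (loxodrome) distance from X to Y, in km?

4885 km

Δψ = ln[tan(π/4+φ₂/2)/tan(π/4+φ₁/2)] = +0.8300;  Δφ = +0.7662 rad,  Δλ = -0.0367 rad
q = Δφ/Δψ = 0.9232
d = R·√(Δφ² + q²Δλ²) = 6370·0.76695 = 4885 km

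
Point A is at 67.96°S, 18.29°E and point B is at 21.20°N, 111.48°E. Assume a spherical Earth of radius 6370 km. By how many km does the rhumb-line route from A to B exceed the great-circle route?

424 km

Great circle: cos σ = sin φ₁ sin φ₂ + cos φ₁ cos φ₂ cos Δλ,  σ = 1.9334 rad → d_gc = 12315.5 km
Rhumb line: Δψ = +2.0148, q = Δφ/Δψ = 0.7723, d_rh = R√(Δφ²+q²Δλ²) = 12739.3 km
Excess = 12739.3 − 12315.5 = 423.8 ≈ 424 km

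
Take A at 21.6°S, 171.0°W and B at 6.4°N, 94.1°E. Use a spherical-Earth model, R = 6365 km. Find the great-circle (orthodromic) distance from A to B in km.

Haversine: a = sin²(Δφ/2)+cos φ₁ cos φ₂ sin²(Δλ/2) = 0.55998;  σ = 2·atan2(√a,√(1−a))
σ = 96.890° → d = Rσ = 6365·1.69104 = 10763 km

10763 km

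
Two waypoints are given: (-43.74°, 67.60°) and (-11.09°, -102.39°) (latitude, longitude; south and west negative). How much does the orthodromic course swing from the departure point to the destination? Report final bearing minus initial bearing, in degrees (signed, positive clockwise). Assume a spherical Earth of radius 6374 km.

+159.3°

Initial bearing θ₁ = atan2(sin Δλ cos φ₂, cos φ₁ sin φ₂ − sin φ₁ cos φ₂ cos Δλ) = 191.93°
Final bearing θ₂ = (initial bearing from the destination back to the start) + 180° = 351.24°
Δθ = θ₂ − θ₁ = +159.3°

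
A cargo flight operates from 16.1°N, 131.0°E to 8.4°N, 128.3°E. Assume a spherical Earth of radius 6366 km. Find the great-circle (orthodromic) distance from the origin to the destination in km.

904 km

cos σ = sin φ₁ sin φ₂ + cos φ₁ cos φ₂ cos Δλ
      = sin(16.10°)sin(8.40°) + cos(16.10°)cos(8.40°)cos(-2.70°) = 0.9899
σ = 8.139° → d = Rσ = 6366·0.14205 = 904 km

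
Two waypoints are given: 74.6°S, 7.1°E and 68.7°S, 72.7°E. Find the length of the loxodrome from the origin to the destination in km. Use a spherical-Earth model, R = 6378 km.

Δψ = ln[tan(π/4+φ₂/2)/tan(π/4+φ₁/2)] = +0.3299;  Δφ = +0.1030 rad,  Δλ = +1.1449 rad
q = Δφ/Δψ = 0.3121
d = R·√(Δφ² + q²Δλ²) = 6378·0.37191 = 2372 km

2372 km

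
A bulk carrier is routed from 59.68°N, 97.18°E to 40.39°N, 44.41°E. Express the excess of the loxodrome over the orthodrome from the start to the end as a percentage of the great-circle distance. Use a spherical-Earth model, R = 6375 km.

Great circle: σ = 0.6567 rad → d_gc = Rσ = 4186.7 km
Rhumb: Δφ = -0.3367, Δλ = -0.9210, Δψ = -0.5340, q = Δφ/Δψ = 0.6305 → d_rh = R√(Δφ²+q²Δλ²) = 4278.9 km
Excess = (4278.9 − 4186.7) / 4186.7 = 92.2 / 4186.7 = 2.20% ≈ 2.2%

2.2%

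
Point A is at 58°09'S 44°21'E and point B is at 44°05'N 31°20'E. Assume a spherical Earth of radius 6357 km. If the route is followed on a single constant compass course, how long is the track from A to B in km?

Δψ = ln[tan(π/4+φ₂/2)/tan(π/4+φ₁/2)] = +2.1130;  Δφ = +1.7843 rad,  Δλ = -0.2272 rad
q = Δφ/Δψ = 0.8444
d = R·√(Δφ² + q²Δλ²) = 6357·1.79459 = 11408 km

11408 km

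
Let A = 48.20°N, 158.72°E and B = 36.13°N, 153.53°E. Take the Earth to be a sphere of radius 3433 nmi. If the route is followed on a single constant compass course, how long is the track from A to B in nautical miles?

759 nmi

Δψ = ln[tan(π/4+φ₂/2)/tan(π/4+φ₁/2)] = -0.2856;  Δφ = -0.2107 rad,  Δλ = -0.0906 rad
q = Δφ/Δψ = 0.7376
d = R·√(Δφ² + q²Δλ²) = 3433·0.22100 = 759 nmi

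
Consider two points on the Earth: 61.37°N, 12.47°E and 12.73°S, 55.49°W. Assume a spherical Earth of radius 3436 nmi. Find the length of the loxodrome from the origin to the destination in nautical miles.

5544 nmi

Δψ = ln[tan(π/4+φ₂/2)/tan(π/4+φ₁/2)] = -1.5898;  Δφ = -1.2933 rad,  Δλ = -1.1861 rad
q = Δφ/Δψ = 0.8135
d = R·√(Δφ² + q²Δλ²) = 3436·1.61357 = 5544 nmi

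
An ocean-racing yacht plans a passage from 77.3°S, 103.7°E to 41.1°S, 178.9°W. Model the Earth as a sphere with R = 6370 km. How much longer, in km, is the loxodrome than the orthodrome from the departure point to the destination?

Great circle: cos σ = sin φ₁ sin φ₂ + cos φ₁ cos φ₂ cos Δλ,  σ = 0.8265 rad → d_gc = 5265.0 km
Rhumb line: Δψ = +1.4075, q = Δφ/Δψ = 0.4489, d_rh = R√(Δφ²+q²Δλ²) = 5578.4 km
Excess = 5578.4 − 5265.0 = 313.4 ≈ 313 km

313 km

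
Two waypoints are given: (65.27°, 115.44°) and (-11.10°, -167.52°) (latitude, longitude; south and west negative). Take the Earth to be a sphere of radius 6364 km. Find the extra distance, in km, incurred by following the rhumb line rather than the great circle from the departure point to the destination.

Great circle: cos σ = sin φ₁ sin φ₂ + cos φ₁ cos φ₂ cos Δλ,  σ = 1.6537 rad → d_gc = 10524.08 km
Rhumb line: Δψ = -1.7126, q = Δφ/Δψ = 0.7783, d_rh = R√(Δφ²+q²Δλ²) = 10784.64 km
Excess = 10784.64 − 10524.08 = 260.56 ≈ 261 km

261 km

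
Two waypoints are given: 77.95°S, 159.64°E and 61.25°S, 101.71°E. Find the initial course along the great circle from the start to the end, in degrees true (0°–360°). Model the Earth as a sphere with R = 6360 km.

279.3°

θ = atan2( sin Δλ·cos φ₂ ,  cos φ₁ sin φ₂ − sin φ₁ cos φ₂ cos Δλ )
  = atan2(-0.4076, +0.0667) = 279.30°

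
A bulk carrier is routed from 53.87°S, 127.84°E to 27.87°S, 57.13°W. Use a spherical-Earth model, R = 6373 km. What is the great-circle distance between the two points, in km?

10917 km

cos σ = sin φ₁ sin φ₂ + cos φ₁ cos φ₂ cos Δλ
      = sin(-53.87°)sin(-27.87°) + cos(-53.87°)cos(-27.87°)cos(175.03°) = -0.1417
σ = 98.147° → d = Rσ = 6373·1.71298 = 10917 km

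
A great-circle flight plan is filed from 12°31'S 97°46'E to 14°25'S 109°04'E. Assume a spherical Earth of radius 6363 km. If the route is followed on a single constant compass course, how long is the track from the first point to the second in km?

Rhumb course C = atan2(Δλ, Δψ) with Δψ = ln[tan(π/4+φ₂/2)/tan(π/4+φ₁/2)] = -0.0341, Δλ = +0.1972 → C = 99.81°
d = R·|Δφ| / |cos C| = 6363·0.03316 / 0.17038 = 1238 km

1238 km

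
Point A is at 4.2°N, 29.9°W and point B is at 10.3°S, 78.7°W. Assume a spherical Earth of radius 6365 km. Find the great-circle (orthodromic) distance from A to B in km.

Haversine: a = sin²(Δφ/2)+cos φ₁ cos φ₂ sin²(Δλ/2) = 0.18338;  σ = 2·atan2(√a,√(1−a))
σ = 50.710° → d = Rσ = 6365·0.88507 = 5633 km

5633 km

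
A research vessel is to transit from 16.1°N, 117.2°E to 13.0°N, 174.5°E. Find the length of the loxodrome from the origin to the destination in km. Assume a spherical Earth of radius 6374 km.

6179 km

Δψ = ln[tan(π/4+φ₂/2)/tan(π/4+φ₁/2)] = -0.0559;  Δφ = -0.0541 rad,  Δλ = +1.0001 rad
q = Δφ/Δψ = 0.9678
d = R·√(Δφ² + q²Δλ²) = 6374·0.96938 = 6179 km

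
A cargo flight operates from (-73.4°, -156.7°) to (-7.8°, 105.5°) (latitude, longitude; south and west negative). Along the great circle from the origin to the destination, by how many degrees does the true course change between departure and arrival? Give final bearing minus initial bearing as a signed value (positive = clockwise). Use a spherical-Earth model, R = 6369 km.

+83.2°

At departure: θ₁ = atan2(sin Δλ cos φ₂, cos φ₁ sin φ₂ − sin φ₁ cos φ₂ cos Δλ) = 260.31°
At arrival: θ₂ = atan2(sin Δλ cos φ₁, −cos φ₂ sin φ₁ + sin φ₂ cos φ₁ cos Δλ) = 343.49°
Δθ = θ₂ − θ₁ = +83.2°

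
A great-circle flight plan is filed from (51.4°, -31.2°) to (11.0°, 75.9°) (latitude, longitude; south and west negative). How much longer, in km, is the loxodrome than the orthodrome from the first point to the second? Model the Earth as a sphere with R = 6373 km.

584 km

Great circle: cos σ = sin φ₁ sin φ₂ + cos φ₁ cos φ₂ cos Δλ,  σ = 1.6018 rad → d_gc = 10208.0 km
Rhumb line: Δψ = -0.8561, q = Δφ/Δψ = 0.8236, d_rh = R√(Δφ²+q²Δλ²) = 10791.9 km
Excess = 10791.9 − 10208.0 = 583.9 ≈ 584 km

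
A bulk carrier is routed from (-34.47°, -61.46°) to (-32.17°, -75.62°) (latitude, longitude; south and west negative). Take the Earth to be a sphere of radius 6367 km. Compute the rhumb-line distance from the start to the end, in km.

Δψ = ln[tan(π/4+φ₂/2)/tan(π/4+φ₁/2)] = +0.0480;  Δφ = +0.0401 rad,  Δλ = -0.2471 rad
q = Δφ/Δψ = 0.8355
d = R·√(Δφ² + q²Δλ²) = 6367·0.21035 = 1339 km

1339 km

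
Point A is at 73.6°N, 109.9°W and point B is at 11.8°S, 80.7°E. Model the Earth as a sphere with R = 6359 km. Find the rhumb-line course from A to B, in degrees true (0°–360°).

Meridional parts: M(φ₁)=+1.9372, M(φ₂)=-0.2074 → ΔM = -2.1447;  Δλ = -2.9566 rad
tan C = Δλ / ΔM = +1.3786 → C = 234.04°

234.0°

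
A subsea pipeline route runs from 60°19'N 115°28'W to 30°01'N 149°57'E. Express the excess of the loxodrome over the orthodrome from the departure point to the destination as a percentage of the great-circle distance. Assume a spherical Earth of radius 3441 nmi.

Great circle: σ = 1.1589 rad → d_gc = Rσ = 3987.8 nmi
Rhumb: Δφ = -0.5288, Δλ = -1.6508, Δψ = -0.7784, q = Δφ/Δψ = 0.6794 → d_rh = R√(Δφ²+q²Δλ²) = 4266.6 nmi
Excess = (4266.6 − 3987.8) / 3987.8 = 278.8 / 3987.8 = 6.99% ≈ 7.0%

7.0%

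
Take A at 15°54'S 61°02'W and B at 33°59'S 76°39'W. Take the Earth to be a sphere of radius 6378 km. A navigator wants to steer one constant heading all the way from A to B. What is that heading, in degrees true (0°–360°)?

217.9°

Δψ = ln[tan(π/4+φ₂/2)/tan(π/4+φ₁/2)] = -0.3502
Δλ = -0.2726 rad (taken the short way round)
course = atan2(Δλ, Δψ) = 217.90°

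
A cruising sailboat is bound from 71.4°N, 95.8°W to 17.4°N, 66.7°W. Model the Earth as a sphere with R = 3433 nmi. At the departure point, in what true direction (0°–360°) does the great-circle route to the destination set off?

N = sin Δλ·cos φ₂ = +0.4641;  D = cos φ₁ sin φ₂ − sin φ₁ cos φ₂ cos Δλ = -0.6949
initial course = atan2(N, D) = 146.26°

146.3°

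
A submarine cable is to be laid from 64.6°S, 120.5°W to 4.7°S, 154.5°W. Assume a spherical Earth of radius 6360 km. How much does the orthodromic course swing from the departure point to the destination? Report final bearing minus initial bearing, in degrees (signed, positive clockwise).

+22.7°

At departure: θ₁ = atan2(sin Δλ cos φ₂, cos φ₁ sin φ₂ − sin φ₁ cos φ₂ cos Δλ) = 321.92°
At arrival: θ₂ = atan2(sin Δλ cos φ₁, −cos φ₂ sin φ₁ + sin φ₂ cos φ₁ cos Δλ) = 344.61°
Δθ = θ₂ − θ₁ = +22.7°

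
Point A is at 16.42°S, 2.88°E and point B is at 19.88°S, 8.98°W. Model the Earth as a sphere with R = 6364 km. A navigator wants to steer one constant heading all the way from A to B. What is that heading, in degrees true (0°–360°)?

252.9°

Δψ = ln[tan(π/4+φ₂/2)/tan(π/4+φ₁/2)] = -0.0636
Δλ = -0.2070 rad (taken the short way round)
course = atan2(Δλ, Δψ) = 252.93°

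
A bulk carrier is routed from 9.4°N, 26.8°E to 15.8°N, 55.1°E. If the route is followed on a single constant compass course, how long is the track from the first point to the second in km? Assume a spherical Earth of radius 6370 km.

3150 km

Rhumb course C = atan2(Δλ, Δψ) with Δψ = ln[tan(π/4+φ₂/2)/tan(π/4+φ₁/2)] = +0.1145, Δλ = +0.4939 → C = 76.95°
d = R·|Δφ| / |cos C| = 6370·0.11170 / 0.22587 = 3150 km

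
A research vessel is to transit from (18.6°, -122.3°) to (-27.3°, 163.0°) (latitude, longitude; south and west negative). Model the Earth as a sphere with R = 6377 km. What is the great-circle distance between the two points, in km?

cos σ = sin φ₁ sin φ₂ + cos φ₁ cos φ₂ cos Δλ
      = sin(18.60°)sin(-27.30°) + cos(18.60°)cos(-27.30°)cos(-74.70°) = 0.0759
σ = 85.645° → d = Rσ = 6377·1.49478 = 9532 km

9532 km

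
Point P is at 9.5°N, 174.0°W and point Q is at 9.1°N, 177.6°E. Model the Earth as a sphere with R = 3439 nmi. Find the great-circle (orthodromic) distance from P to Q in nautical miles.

Haversine: a = sin²(Δφ/2)+cos φ₁ cos φ₂ sin²(Δλ/2) = 0.00524;  σ = 2·atan2(√a,√(1−a))
σ = 8.299° → d = Rσ = 3439·0.14485 = 498 nmi

498 nmi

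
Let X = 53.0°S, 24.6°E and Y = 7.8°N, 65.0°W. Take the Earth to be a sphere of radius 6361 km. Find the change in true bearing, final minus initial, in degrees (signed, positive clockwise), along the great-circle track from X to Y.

At departure: θ₁ = atan2(sin Δλ cos φ₂, cos φ₁ sin φ₂ − sin φ₁ cos φ₂ cos Δλ) = 275.03°
At arrival: θ₂ = atan2(sin Δλ cos φ₁, −cos φ₂ sin φ₁ + sin φ₂ cos φ₁ cos Δλ) = 322.76°
Δθ = θ₂ − θ₁ = +47.7°

+47.7°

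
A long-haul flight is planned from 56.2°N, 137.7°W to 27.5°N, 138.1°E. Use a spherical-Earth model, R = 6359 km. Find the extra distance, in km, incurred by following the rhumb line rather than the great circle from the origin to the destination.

342 km

Great circle: cos σ = sin φ₁ sin φ₂ + cos φ₁ cos φ₂ cos Δλ,  σ = 1.1223 rad → d_gc = 7137.0 km
Rhumb line: Δψ = -0.6918, q = Δφ/Δψ = 0.7241, d_rh = R√(Δφ²+q²Δλ²) = 7478.8 km
Excess = 7478.8 − 7137.0 = 341.8 ≈ 342 km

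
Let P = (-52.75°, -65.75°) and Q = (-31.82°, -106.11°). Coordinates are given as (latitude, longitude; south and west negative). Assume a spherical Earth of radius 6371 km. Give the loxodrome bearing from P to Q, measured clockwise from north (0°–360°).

305.4°

Meridional parts: M(φ₁)=-1.0876, M(φ₂)=-0.5863 → ΔM = +0.5013;  Δλ = -0.7044 rad
tan C = Δλ / ΔM = -1.4053 → C = 305.44°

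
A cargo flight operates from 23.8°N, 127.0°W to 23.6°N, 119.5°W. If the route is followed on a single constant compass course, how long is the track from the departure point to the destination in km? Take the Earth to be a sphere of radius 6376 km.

Δψ = ln[tan(π/4+φ₂/2)/tan(π/4+φ₁/2)] = -0.0038;  Δφ = -0.0035 rad,  Δλ = +0.1309 rad
q = Δφ/Δψ = 0.9157
d = R·√(Δφ² + q²Δλ²) = 6376·0.11991 = 765 km

765 km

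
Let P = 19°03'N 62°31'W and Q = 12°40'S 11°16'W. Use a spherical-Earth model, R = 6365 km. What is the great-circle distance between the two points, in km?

6624 km

Haversine: a = sin²(Δφ/2)+cos φ₁ cos φ₂ sin²(Δλ/2) = 0.24716;  σ = 2·atan2(√a,√(1−a))
σ = 59.624° → d = Rσ = 6365·1.04063 = 6624 km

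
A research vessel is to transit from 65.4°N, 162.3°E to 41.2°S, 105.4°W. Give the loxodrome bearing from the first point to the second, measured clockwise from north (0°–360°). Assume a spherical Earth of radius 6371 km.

Δψ = ln[tan(π/4+φ₂/2)/tan(π/4+φ₁/2)] = -2.3136
Δλ = +1.6109 rad (taken the short way round)
course = atan2(Δλ, Δψ) = 145.15°

145.2°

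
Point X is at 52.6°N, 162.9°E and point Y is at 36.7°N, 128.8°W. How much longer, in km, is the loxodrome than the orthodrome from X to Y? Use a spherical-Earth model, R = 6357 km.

176 km

Great circle: cos σ = sin φ₁ sin φ₂ + cos φ₁ cos φ₂ cos Δλ,  σ = 0.8569 rad → d_gc = 5447.0 km
Rhumb line: Δψ = -0.3938, q = Δφ/Δψ = 0.7046, d_rh = R√(Δφ²+q²Δλ²) = 5623.4 km
Excess = 5623.4 − 5447.0 = 176.4 ≈ 176 km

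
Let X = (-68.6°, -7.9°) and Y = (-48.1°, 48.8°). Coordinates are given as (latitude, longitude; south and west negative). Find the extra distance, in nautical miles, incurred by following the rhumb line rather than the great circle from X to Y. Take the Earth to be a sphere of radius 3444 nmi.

Great circle: cos σ = sin φ₁ sin φ₂ + cos φ₁ cos φ₂ cos Δλ,  σ = 0.5974 rad → d_gc = 2057.6 nmi
Rhumb line: Δψ = +0.7062, q = Δφ/Δψ = 0.5067, d_rh = R√(Δφ²+q²Δλ²) = 2121.4 nmi
Excess = 2121.4 − 2057.6 = 63.8 ≈ 64 nmi

64 nmi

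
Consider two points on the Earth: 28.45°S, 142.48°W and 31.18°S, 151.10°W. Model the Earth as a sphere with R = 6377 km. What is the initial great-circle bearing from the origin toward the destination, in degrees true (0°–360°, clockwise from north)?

247.8°

N = sin Δλ·cos φ₂ = -0.1282;  D = cos φ₁ sin φ₂ − sin φ₁ cos φ₂ cos Δλ = -0.0522
initial course = atan2(N, D) = 247.84°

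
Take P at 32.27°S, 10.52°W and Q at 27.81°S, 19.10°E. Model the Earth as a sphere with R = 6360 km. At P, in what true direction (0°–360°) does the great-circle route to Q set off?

87.9°

N = sin Δλ·cos φ₂ = +0.4372;  D = cos φ₁ sin φ₂ − sin φ₁ cos φ₂ cos Δλ = +0.0161
initial course = atan2(N, D) = 87.90°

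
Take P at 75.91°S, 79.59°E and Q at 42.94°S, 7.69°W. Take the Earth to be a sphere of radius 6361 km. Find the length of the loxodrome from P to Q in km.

Δψ = ln[tan(π/4+φ₂/2)/tan(π/4+φ₁/2)] = +1.2594;  Δφ = +0.5754 rad,  Δλ = -1.5233 rad
q = Δφ/Δψ = 0.4569
d = R·√(Δφ² + q²Δλ²) = 6361·0.90307 = 5744 km

5744 km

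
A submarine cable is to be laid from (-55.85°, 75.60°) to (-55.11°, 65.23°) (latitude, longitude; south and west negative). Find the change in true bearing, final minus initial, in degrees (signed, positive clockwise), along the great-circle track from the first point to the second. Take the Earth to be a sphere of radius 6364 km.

+8.6°

Initial bearing θ₁ = atan2(sin Δλ cos φ₂, cos φ₁ sin φ₂ − sin φ₁ cos φ₂ cos Δλ) = 272.88°
Final bearing θ₂ = (initial bearing from the destination back to the start) + 180° = 281.43°
Δθ = θ₂ − θ₁ = +8.6°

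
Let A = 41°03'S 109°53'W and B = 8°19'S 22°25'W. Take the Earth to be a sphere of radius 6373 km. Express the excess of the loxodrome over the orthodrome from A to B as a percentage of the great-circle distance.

Great circle: σ = 1.4425 rad → d_gc = Rσ = 9192.9 km
Rhumb: Δφ = +0.5713, Δλ = +1.5266, Δψ = +0.6414, q = Δφ/Δψ = 0.8908 → d_rh = R√(Δφ²+q²Δλ²) = 9400.1 km
Excess = (9400.1 − 9192.9) / 9192.9 = 207.2 / 9192.9 = 2.254% ≈ 2.3%

2.3%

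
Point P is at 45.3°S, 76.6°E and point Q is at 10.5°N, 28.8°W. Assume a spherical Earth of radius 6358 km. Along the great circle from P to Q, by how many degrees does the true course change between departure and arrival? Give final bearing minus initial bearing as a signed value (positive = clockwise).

+47.9°

Initial bearing θ₁ = atan2(sin Δλ cos φ₂, cos φ₁ sin φ₂ − sin φ₁ cos φ₂ cos Δλ) = 266.53°
Final bearing θ₂ = (initial bearing from the destination back to the start) + 180° = 314.43°
Δθ = θ₂ − θ₁ = +47.9°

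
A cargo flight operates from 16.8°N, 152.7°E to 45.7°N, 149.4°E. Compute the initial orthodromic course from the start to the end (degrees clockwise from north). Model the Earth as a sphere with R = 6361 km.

θ = atan2( sin Δλ·cos φ₂ ,  cos φ₁ sin φ₂ − sin φ₁ cos φ₂ cos Δλ )
  = atan2(-0.0402, +0.4836) = 355.25°

355.2°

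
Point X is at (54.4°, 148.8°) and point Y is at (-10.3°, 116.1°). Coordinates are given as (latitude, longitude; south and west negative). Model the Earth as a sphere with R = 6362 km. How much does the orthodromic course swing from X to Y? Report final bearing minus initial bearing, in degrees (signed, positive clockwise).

Initial bearing θ₁ = atan2(sin Δλ cos φ₂, cos φ₁ sin φ₂ − sin φ₁ cos φ₂ cos Δλ) = 214.37°
Final bearing θ₂ = (initial bearing from the destination back to the start) + 180° = 199.51°
Δθ = θ₂ − θ₁ = -14.9°

-14.9°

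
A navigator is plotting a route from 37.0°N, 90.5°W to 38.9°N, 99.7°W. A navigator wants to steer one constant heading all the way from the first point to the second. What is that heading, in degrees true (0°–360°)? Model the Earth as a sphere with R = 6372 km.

Δψ = ln[tan(π/4+φ₂/2)/tan(π/4+φ₁/2)] = +0.0421
Δλ = -0.1606 rad (taken the short way round)
course = atan2(Δλ, Δψ) = 284.68°

284.7°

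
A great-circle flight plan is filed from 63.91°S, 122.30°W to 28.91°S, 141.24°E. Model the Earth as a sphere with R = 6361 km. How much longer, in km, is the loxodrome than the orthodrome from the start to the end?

Great circle: cos σ = sin φ₁ sin φ₂ + cos φ₁ cos φ₂ cos Δλ,  σ = 1.1692 rad → d_gc = 7437.46 km
Rhumb line: Δψ = +0.9349, q = Δφ/Δψ = 0.6534, d_rh = R√(Δφ²+q²Δλ²) = 8003.98 km
Excess = 8003.98 − 7437.46 = 566.52 ≈ 567 km

567 km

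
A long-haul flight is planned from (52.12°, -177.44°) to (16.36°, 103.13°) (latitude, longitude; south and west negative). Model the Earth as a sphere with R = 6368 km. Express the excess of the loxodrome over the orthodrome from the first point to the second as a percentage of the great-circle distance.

Great circle: σ = 1.2341 rad → d_gc = Rσ = 7858.6 km
Rhumb: Δφ = -0.6241, Δλ = -1.3863, Δψ = -0.7801, q = Δφ/Δψ = 0.8001 → d_rh = R√(Δφ²+q²Δλ²) = 8104.7 km
Excess = (8104.7 − 7858.6) / 7858.6 = 246.1 / 7858.6 = 3.13% ≈ 3.1%

3.1%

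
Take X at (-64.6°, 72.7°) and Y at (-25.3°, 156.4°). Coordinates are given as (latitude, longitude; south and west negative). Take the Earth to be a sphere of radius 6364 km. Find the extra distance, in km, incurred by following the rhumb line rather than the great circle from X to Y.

381 km

Great circle: cos σ = sin φ₁ sin φ₂ + cos φ₁ cos φ₂ cos Δλ,  σ = 1.1279 rad → d_gc = 7177.6 km
Rhumb line: Δψ = +1.0334, q = Δφ/Δψ = 0.6637, d_rh = R√(Δφ²+q²Δλ²) = 7558.6 km
Excess = 7558.6 − 7177.6 = 381.0 ≈ 381 km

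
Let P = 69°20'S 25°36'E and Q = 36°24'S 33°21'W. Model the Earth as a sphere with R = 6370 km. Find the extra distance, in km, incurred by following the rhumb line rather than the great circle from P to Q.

152 km

Great circle: cos σ = sin φ₁ sin φ₂ + cos φ₁ cos φ₂ cos Δλ,  σ = 0.7929 rad → d_gc = 5051.0 km
Rhumb line: Δψ = +1.0190, q = Δφ/Δψ = 0.5641, d_rh = R√(Δφ²+q²Δλ²) = 5203.2 km
Excess = 5203.2 − 5051.0 = 152.2 ≈ 152 km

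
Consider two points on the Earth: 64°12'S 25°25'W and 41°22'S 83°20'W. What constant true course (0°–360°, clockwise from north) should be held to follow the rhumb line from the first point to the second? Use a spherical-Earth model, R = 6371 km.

Δψ = ln[tan(π/4+φ₂/2)/tan(π/4+φ₁/2)] = +0.6795
Δλ = -1.0108 rad (taken the short way round)
course = atan2(Δλ, Δψ) = 303.91°

303.9°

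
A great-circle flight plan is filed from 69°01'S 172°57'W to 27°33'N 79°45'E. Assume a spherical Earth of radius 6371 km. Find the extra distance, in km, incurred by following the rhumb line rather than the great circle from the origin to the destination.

598 km

Great circle: cos σ = sin φ₁ sin φ₂ + cos φ₁ cos φ₂ cos Δλ,  σ = 2.1250 rad → d_gc = 13538.4 km
Rhumb line: Δψ = +2.1869, q = Δφ/Δψ = 0.7707, d_rh = R√(Δφ²+q²Δλ²) = 14136.8 km
Excess = 14136.8 − 13538.4 = 598.4 ≈ 598 km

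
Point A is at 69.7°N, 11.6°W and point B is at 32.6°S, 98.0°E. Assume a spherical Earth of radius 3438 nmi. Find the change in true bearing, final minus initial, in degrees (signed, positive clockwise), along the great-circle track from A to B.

Initial bearing θ₁ = atan2(sin Δλ cos φ₂, cos φ₁ sin φ₂ − sin φ₁ cos φ₂ cos Δλ) = 84.38°
Final bearing θ₂ = (initial bearing from the destination back to the start) + 180° = 155.81°
Δθ = θ₂ − θ₁ = +71.4°

+71.4°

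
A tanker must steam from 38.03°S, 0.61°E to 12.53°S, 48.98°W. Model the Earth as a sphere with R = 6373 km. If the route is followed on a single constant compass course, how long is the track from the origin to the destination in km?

Rhumb course C = atan2(Δλ, Δψ) with Δψ = ln[tan(π/4+φ₂/2)/tan(π/4+φ₁/2)] = +0.4982, Δλ = -0.8655 → C = 299.93°
d = R·|Δφ| / |cos C| = 6373·0.44506 / 0.49887 = 5686 km

5686 km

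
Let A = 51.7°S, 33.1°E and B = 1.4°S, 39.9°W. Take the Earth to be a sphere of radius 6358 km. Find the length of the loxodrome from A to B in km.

8862 km

Δψ = ln[tan(π/4+φ₂/2)/tan(π/4+φ₁/2)] = +1.0332;  Δφ = +0.8779 rad,  Δλ = -1.2741 rad
q = Δφ/Δψ = 0.8497
d = R·√(Δφ² + q²Δλ²) = 6358·1.39377 = 8862 km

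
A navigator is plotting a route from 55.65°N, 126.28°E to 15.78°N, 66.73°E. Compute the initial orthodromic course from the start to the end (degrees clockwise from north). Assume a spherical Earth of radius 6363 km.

N = sin Δλ·cos φ₂ = -0.8296;  D = cos φ₁ sin φ₂ − sin φ₁ cos φ₂ cos Δλ = -0.2492
initial course = atan2(N, D) = 253.28°

253.3°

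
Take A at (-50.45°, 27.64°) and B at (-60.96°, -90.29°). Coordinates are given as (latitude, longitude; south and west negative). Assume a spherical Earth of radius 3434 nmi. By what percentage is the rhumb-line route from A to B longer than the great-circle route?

15.1%

Great circle: σ = 1.0130 rad → d_gc = Rσ = 3478.5 nmi
Rhumb: Δφ = -0.1834, Δλ = -2.0583, Δψ = -0.3280, q = Δφ/Δψ = 0.5592 → d_rh = R√(Δφ²+q²Δλ²) = 4002.6 nmi
Excess = (4002.6 − 3478.5) / 3478.5 = 524.1 / 3478.5 = 15.07% ≈ 15.1%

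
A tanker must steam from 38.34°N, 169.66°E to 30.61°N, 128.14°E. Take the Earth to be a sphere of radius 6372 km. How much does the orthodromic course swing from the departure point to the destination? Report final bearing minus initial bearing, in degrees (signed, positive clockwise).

Initial bearing θ₁ = atan2(sin Δλ cos φ₂, cos φ₁ sin φ₂ − sin φ₁ cos φ₂ cos Δλ) = 269.96°
Final bearing θ₂ = (initial bearing from the destination back to the start) + 180° = 245.69°
Δθ = θ₂ − θ₁ = -24.3°

-24.3°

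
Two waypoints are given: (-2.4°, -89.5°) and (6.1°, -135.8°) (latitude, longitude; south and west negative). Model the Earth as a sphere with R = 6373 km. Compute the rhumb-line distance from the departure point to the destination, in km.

Δψ = ln[tan(π/4+φ₂/2)/tan(π/4+φ₁/2)] = +0.1486;  Δφ = +0.1484 rad,  Δλ = -0.8081 rad
q = Δφ/Δψ = 0.9986
d = R·√(Δφ² + q²Δλ²) = 6373·0.82045 = 5229 km

5229 km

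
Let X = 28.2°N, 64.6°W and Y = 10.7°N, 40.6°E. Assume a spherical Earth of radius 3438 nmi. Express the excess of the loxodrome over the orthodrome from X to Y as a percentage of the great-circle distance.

Great circle: σ = 1.7106 rad → d_gc = Rσ = 5880.9 nmi
Rhumb: Δφ = -0.3054, Δλ = +1.8361, Δψ = -0.3255, q = Δφ/Δψ = 0.9383 → d_rh = R√(Δφ²+q²Δλ²) = 6015.6 nmi
Excess = (6015.6 − 5880.9) / 5880.9 = 134.7 / 5880.9 = 2.29% ≈ 2.3%

2.3%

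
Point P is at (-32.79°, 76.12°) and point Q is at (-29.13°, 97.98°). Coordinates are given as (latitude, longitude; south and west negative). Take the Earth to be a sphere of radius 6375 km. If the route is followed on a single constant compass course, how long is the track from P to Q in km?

Δψ = ln[tan(π/4+φ₂/2)/tan(π/4+φ₁/2)] = +0.0745;  Δφ = +0.0639 rad,  Δλ = +0.3815 rad
q = Δφ/Δψ = 0.8573
d = R·√(Δφ² + q²Δλ²) = 6375·0.33326 = 2125 km

2125 km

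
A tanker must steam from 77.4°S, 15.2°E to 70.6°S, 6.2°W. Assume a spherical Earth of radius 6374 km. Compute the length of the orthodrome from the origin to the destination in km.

990 km

cos σ = sin φ₁ sin φ₂ + cos φ₁ cos φ₂ cos Δλ
      = sin(-77.40°)sin(-70.60°) + cos(-77.40°)cos(-70.60°)cos(-21.40°) = 0.9880
σ = 8.896° → d = Rσ = 6374·0.15527 = 990 km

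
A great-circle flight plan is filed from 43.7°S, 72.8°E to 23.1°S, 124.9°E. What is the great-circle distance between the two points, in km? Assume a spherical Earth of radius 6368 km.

5245 km

cos σ = sin φ₁ sin φ₂ + cos φ₁ cos φ₂ cos Δλ
      = sin(-43.70°)sin(-23.10°) + cos(-43.70°)cos(-23.10°)cos(52.10°) = 0.6796
σ = 47.191° → d = Rσ = 6368·0.82364 = 5245 km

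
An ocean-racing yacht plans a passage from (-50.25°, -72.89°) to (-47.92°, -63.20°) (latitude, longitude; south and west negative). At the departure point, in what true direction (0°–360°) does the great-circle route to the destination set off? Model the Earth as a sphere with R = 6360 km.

θ = atan2( sin Δλ·cos φ₂ ,  cos φ₁ sin φ₂ − sin φ₁ cos φ₂ cos Δλ )
  = atan2(+0.1128, +0.0333) = 73.55°

73.6°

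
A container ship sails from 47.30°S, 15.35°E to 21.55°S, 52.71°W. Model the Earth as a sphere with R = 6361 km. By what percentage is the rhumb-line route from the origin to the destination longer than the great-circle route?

Great circle: σ = 1.0407 rad → d_gc = Rσ = 6619.9 km
Rhumb: Δφ = +0.4494, Δλ = -1.1879, Δψ = +0.5540, q = Δφ/Δψ = 0.8112 → d_rh = R√(Δφ²+q²Δλ²) = 6763.4 km
Excess = (6763.4 − 6619.9) / 6619.9 = 143.5 / 6619.9 = 2.17% ≈ 2.2%

2.2%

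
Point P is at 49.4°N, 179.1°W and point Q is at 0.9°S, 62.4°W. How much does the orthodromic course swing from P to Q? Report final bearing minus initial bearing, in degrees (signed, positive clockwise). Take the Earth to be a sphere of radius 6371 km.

+72.7°

Initial bearing θ₁ = atan2(sin Δλ cos φ₂, cos φ₁ sin φ₂ − sin φ₁ cos φ₂ cos Δλ) = 69.67°
Final bearing θ₂ = (initial bearing from the destination back to the start) + 180° = 142.39°
Δθ = θ₂ − θ₁ = +72.7°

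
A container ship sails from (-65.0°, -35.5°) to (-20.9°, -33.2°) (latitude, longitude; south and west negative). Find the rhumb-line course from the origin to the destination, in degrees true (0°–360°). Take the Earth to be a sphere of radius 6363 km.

2.0°

Meridional parts: M(φ₁)=-1.5065, M(φ₂)=-0.3731 → ΔM = +1.1333;  Δλ = +0.0401 rad
tan C = Δλ / ΔM = +0.0354 → C = 2.03°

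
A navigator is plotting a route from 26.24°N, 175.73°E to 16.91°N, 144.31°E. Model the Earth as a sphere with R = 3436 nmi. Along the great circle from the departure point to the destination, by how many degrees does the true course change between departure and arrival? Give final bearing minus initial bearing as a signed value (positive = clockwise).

At departure: θ₁ = atan2(sin Δλ cos φ₂, cos φ₁ sin φ₂ − sin φ₁ cos φ₂ cos Δλ) = 258.65°
At arrival: θ₂ = atan2(sin Δλ cos φ₁, −cos φ₂ sin φ₁ + sin φ₂ cos φ₁ cos Δλ) = 246.80°
Δθ = θ₂ − θ₁ = -11.8°

-11.8°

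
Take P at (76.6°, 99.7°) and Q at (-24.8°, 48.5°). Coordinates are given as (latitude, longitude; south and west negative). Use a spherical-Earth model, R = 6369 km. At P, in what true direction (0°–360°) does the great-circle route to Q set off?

N = sin Δλ·cos φ₂ = -0.7075;  D = cos φ₁ sin φ₂ − sin φ₁ cos φ₂ cos Δλ = -0.6505
initial course = atan2(N, D) = 227.40°

227.4°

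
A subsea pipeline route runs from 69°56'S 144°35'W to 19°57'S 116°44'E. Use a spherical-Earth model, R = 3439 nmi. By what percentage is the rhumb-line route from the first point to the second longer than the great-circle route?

7.9%

Great circle: σ = 1.2955 rad → d_gc = Rσ = 4455.4 nmi
Rhumb: Δφ = +0.8724, Δλ = -1.7223, Δψ = +1.3766, q = Δφ/Δψ = 0.6337 → d_rh = R√(Δφ²+q²Δλ²) = 4805.3 nmi
Excess = (4805.3 − 4455.4) / 4455.4 = 349.9 / 4455.4 = 7.853% ≈ 7.9%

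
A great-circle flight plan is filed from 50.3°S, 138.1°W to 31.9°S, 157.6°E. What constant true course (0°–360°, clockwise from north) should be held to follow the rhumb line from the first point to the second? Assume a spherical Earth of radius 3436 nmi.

Meridional parts: M(φ₁)=-1.0189, M(φ₂)=-0.5880 → ΔM = +0.4309;  Δλ = -1.1222 rad
tan C = Δλ / ΔM = -2.6046 → C = 291.00°

291.0°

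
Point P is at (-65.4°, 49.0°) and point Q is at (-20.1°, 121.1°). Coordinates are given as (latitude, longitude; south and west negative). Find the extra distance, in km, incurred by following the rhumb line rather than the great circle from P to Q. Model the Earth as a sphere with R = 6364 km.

258 km

Great circle: cos σ = sin φ₁ sin φ₂ + cos φ₁ cos φ₂ cos Δλ,  σ = 1.1234 rad → d_gc = 7149.3 km
Rhumb line: Δψ = +1.1649, q = Δφ/Δψ = 0.6787, d_rh = R√(Δφ²+q²Δλ²) = 7406.9 km
Excess = 7406.9 − 7149.3 = 257.6 ≈ 258 km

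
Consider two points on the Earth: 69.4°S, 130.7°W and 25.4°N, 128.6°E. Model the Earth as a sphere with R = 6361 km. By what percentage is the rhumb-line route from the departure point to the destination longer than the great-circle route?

Great circle: σ = 2.0494 rad → d_gc = Rσ = 13036.1 km
Rhumb: Δφ = +1.6546, Δλ = -1.7575, Δψ = +2.1638, q = Δφ/Δψ = 0.7647 → d_rh = R√(Δφ²+q²Δλ²) = 13559.1 km
Excess = (13559.1 − 13036.1) / 13036.1 = 523.0 / 13036.1 = 4.01% ≈ 4.0%

4.0%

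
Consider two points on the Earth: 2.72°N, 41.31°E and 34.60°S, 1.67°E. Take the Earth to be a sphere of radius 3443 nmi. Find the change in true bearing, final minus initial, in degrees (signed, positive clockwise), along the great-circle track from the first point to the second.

+11.9°

At departure: θ₁ = atan2(sin Δλ cos φ₂, cos φ₁ sin φ₂ − sin φ₁ cos φ₂ cos Δλ) = 221.32°
At arrival: θ₂ = atan2(sin Δλ cos φ₁, −cos φ₂ sin φ₁ + sin φ₂ cos φ₁ cos Δλ) = 233.25°
Δθ = θ₂ − θ₁ = +11.9°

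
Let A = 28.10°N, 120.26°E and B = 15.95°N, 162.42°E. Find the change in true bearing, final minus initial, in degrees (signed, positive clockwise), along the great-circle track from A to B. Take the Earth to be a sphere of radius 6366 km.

+16.5°

At departure: θ₁ = atan2(sin Δλ cos φ₂, cos φ₁ sin φ₂ − sin φ₁ cos φ₂ cos Δλ) = 98.23°
At arrival: θ₂ = atan2(sin Δλ cos φ₁, −cos φ₂ sin φ₁ + sin φ₂ cos φ₁ cos Δλ) = 114.77°
Δθ = θ₂ − θ₁ = +16.5°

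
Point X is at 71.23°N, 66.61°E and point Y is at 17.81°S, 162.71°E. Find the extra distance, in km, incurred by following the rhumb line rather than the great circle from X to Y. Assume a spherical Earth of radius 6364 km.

536 km

Great circle: cos σ = sin φ₁ sin φ₂ + cos φ₁ cos φ₂ cos Δλ,  σ = 1.8988 rad → d_gc = 12083.9 km
Rhumb line: Δψ = -2.1161, q = Δφ/Δψ = 0.7344, d_rh = R√(Δφ²+q²Δλ²) = 12619.8 km
Excess = 12619.8 − 12083.9 = 535.9 ≈ 536 km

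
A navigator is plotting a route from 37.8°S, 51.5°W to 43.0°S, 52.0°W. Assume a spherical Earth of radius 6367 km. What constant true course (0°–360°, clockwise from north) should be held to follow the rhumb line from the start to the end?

Meridional parts: M(φ₁)=-0.7136, M(φ₂)=-0.8328 → ΔM = -0.1193;  Δλ = -0.0087 rad
tan C = Δλ / ΔM = +0.0732 → C = 184.18°

184.2°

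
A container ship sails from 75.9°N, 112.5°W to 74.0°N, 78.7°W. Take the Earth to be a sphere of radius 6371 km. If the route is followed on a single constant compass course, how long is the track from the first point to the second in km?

Rhumb course C = atan2(Δλ, Δψ) with Δψ = ln[tan(π/4+φ₂/2)/tan(π/4+φ₁/2)] = -0.1279, Δλ = +0.5899 → C = 102.23°
d = R·|Δφ| / |cos C| = 6371·0.03316 / 0.21185 = 997 km

997 km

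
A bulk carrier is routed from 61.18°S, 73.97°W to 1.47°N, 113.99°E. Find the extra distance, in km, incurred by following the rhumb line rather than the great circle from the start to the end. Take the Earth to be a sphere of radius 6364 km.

Great circle: cos σ = sin φ₁ sin φ₂ + cos φ₁ cos φ₂ cos Δλ,  σ = 2.0941 rad → d_gc = 13326.774 km
Rhumb line: Δψ = +1.3846, q = Δφ/Δψ = 0.7897, d_rh = R√(Δφ²+q²Δλ²) = 16618.272 km
Excess = 16618.272 − 13326.774 = 3291.498 ≈ 3291 km

3291 km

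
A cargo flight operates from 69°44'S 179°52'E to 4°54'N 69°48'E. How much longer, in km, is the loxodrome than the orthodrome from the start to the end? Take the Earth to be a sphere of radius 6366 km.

829 km

Great circle: cos σ = sin φ₁ sin φ₂ + cos φ₁ cos φ₂ cos Δλ,  σ = 1.7707 rad → d_gc = 11272.1 km
Rhumb line: Δψ = +1.8075, q = Δφ/Δψ = 0.7207, d_rh = R√(Δφ²+q²Δλ²) = 12101.0 km
Excess = 12101.0 − 11272.1 = 828.9 ≈ 829 km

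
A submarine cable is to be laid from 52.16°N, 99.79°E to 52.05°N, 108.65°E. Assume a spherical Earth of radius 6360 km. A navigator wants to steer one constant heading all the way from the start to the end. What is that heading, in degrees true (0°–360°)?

Δψ = ln[tan(π/4+φ₂/2)/tan(π/4+φ₁/2)] = -0.0031
Δλ = +0.1546 rad (taken the short way round)
course = atan2(Δλ, Δψ) = 91.16°

91.2°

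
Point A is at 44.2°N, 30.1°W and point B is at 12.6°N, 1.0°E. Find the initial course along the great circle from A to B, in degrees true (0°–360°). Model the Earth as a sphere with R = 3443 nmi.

N = sin Δλ·cos φ₂ = +0.5041;  D = cos φ₁ sin φ₂ − sin φ₁ cos φ₂ cos Δλ = -0.4262
initial course = atan2(N, D) = 130.21°

130.2°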